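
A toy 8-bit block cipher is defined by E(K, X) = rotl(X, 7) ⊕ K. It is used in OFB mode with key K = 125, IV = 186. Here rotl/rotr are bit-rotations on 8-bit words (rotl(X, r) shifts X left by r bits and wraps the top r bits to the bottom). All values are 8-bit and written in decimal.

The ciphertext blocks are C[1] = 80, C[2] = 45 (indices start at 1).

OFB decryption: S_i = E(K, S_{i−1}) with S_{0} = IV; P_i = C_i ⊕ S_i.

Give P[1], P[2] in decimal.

P[1] = 112, P[2] = 64

P[1]: S = E(K, 186) = 32; 80 ⊕ 32 = 112.
P[2]: S = E(K, 32) = 109; 45 ⊕ 109 = 64.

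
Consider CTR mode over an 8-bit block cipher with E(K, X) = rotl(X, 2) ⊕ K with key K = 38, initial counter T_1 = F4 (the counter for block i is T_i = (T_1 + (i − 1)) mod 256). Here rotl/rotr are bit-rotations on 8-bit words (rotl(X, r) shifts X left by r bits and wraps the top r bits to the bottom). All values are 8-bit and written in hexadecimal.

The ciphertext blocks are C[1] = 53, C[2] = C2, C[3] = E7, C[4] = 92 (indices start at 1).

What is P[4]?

CTR decryption: S_i = E(K, T_i) where T_i is the counter for block i; P_i = C_i ⊕ S_i.
P[4]: T = F7, S = E(K, T) = E7; 92 ⊕ E7 = 75.

P[4] = 75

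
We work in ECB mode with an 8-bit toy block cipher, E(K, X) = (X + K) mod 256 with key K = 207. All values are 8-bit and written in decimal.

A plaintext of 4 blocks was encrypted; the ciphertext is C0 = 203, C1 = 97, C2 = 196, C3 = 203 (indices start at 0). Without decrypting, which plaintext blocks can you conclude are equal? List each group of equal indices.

P0 = P3

ECB encrypts each block independently with the same key, so equal ciphertext blocks imply equal plaintext blocks.
C0 = C3 = 203, so P0 = P3.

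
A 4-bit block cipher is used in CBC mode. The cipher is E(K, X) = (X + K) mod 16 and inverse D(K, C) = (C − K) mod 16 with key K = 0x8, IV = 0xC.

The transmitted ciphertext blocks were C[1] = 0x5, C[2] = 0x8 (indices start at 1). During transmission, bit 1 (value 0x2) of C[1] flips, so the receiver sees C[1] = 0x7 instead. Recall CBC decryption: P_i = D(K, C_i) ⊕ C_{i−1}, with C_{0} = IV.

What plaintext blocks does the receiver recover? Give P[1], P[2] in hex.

P[1] = 0x3, P[2] = 0x7

Only C[1] changed, to 0x7. In CBC, a change in C_i garbles P_i and flips the same bit in P_{i+1}. Decrypting the received ciphertext:
P[1]: D(K, 0x7) = 0xF; 0xF ⊕ 0xC = 0x3.
P[2]: D(K, 0x8) = 0x0; 0x0 ⊕ 0x7 = 0x7.
Blocks that differ from the original plaintext: P[1], P[2].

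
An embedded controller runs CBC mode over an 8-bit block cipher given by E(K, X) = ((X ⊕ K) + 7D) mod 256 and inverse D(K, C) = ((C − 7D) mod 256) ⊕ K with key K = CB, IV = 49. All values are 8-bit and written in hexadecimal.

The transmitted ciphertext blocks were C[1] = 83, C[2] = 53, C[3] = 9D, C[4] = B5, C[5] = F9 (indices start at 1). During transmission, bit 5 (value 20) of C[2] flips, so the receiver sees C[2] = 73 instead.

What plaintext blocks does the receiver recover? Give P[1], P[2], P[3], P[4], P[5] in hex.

P[1] = 84, P[2] = BE, P[3] = 98, P[4] = 6E, P[5] = 02

CBC decryption: P_i = D(K, C_i) ⊕ C_{i−1}, with C_{0} = IV.
Only C[2] changed, to 73. In CBC, a change in C_i garbles P_i and flips the same bit in P_{i+1}. Decrypting the received ciphertext:
P[1]: D(K, 83) = CD; CD ⊕ 49 = 84.
P[2]: D(K, 73) = 3D; 3D ⊕ 83 = BE.
P[3]: D(K, 9D) = EB; EB ⊕ 73 = 98.
P[4]: D(K, B5) = F3; F3 ⊕ 9D = 6E.
P[5]: D(K, F9) = B7; B7 ⊕ B5 = 02.
Blocks that differ from the original plaintext: P[2], P[3].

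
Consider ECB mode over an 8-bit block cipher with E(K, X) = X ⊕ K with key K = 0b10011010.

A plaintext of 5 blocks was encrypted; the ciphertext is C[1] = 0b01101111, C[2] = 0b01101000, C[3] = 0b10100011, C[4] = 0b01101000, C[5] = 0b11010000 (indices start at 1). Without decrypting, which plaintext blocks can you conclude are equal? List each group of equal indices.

ECB encrypts each block independently with the same key, so equal ciphertext blocks imply equal plaintext blocks.
C[2] = C[4] = 0b01101000, so P[2] = P[4].

P[2] = P[4]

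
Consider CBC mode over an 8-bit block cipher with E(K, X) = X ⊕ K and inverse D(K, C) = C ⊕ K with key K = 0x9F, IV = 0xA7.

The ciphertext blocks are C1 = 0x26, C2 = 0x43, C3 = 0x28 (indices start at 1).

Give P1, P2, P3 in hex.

P1 = 0x1E, P2 = 0xFA, P3 = 0xF4

CBC decryption: P_i = D(K, C_i) ⊕ C_{i−1}, with C_{0} = IV.
P1: D(K, 0x26) = 0xB9; 0xB9 ⊕ 0xA7 = 0x1E.
P2: D(K, 0x43) = 0xDC; 0xDC ⊕ 0x26 = 0xFA.
P3: D(K, 0x28) = 0xB7; 0xB7 ⊕ 0x43 = 0xF4.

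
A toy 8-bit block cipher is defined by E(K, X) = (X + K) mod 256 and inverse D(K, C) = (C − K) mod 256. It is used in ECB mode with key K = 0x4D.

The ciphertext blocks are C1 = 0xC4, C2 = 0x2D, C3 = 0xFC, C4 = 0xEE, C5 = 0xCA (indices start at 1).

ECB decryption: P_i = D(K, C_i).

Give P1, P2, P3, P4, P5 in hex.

P1 = 0x77, P2 = 0xE0, P3 = 0xAF, P4 = 0xA1, P5 = 0x7D

P1: D(K, 0xC4) = 0x77.
P2: D(K, 0x2D) = 0xE0.
P3: D(K, 0xFC) = 0xAF.
P4: D(K, 0xEE) = 0xA1.
P5: D(K, 0xCA) = 0x7D.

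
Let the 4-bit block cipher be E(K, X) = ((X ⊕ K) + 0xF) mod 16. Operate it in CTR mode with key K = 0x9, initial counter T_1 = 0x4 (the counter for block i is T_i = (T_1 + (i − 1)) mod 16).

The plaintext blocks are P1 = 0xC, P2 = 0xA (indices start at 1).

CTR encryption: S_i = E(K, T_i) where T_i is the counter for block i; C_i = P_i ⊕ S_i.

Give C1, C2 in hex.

C1 = 0x0, C2 = 0x1

C1: T = 0x4, S = E(K, T) = 0xC; 0xC ⊕ 0xC = 0x0.
C2: T = 0x5, S = E(K, T) = 0xB; 0xA ⊕ 0xB = 0x1.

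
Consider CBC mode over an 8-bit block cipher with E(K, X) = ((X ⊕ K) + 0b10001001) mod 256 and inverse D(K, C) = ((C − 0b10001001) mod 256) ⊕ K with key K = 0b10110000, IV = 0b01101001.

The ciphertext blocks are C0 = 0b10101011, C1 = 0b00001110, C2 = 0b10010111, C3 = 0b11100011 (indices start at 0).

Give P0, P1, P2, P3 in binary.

P0 = 0b11111011, P1 = 0b10011110, P2 = 0b10110000, P3 = 0b01111101

CBC decryption: P_i = D(K, C_i) ⊕ C_{i−1}, with C_{−1} = IV.
P0: D(K, 0b10101011) = 0b10010010; 0b10010010 ⊕ 0b01101001 = 0b11111011.
P1: D(K, 0b00001110) = 0b00110101; 0b00110101 ⊕ 0b10101011 = 0b10011110.
P2: D(K, 0b10010111) = 0b10111110; 0b10111110 ⊕ 0b00001110 = 0b10110000.
P3: D(K, 0b11100011) = 0b11101010; 0b11101010 ⊕ 0b10010111 = 0b01111101.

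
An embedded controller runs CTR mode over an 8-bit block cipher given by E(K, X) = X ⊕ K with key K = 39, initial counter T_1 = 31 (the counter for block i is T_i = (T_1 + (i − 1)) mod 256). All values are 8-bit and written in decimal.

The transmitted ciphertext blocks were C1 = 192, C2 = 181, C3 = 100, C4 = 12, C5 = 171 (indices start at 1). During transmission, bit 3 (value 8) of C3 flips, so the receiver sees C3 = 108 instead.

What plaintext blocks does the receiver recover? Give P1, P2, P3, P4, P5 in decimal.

CTR decryption: S_i = E(K, T_i) where T_i is the counter for block i; P_i = C_i ⊕ S_i.
Only C3 changed, to 108. In CTR, a change in C_i flips the same bit in P_i only; the keystream is unaffected. Decrypting the received ciphertext:
P1: T = 31, S = E(K, T) = 56; 192 ⊕ 56 = 248.
P2: T = 32, S = E(K, T) = 7; 181 ⊕ 7 = 178.
P3: T = 33, S = E(K, T) = 6; 108 ⊕ 6 = 106.
P4: T = 34, S = E(K, T) = 5; 12 ⊕ 5 = 9.
P5: T = 35, S = E(K, T) = 4; 171 ⊕ 4 = 175.
Blocks that differ from the original plaintext: P3.

P1 = 248, P2 = 178, P3 = 106, P4 = 9, P5 = 175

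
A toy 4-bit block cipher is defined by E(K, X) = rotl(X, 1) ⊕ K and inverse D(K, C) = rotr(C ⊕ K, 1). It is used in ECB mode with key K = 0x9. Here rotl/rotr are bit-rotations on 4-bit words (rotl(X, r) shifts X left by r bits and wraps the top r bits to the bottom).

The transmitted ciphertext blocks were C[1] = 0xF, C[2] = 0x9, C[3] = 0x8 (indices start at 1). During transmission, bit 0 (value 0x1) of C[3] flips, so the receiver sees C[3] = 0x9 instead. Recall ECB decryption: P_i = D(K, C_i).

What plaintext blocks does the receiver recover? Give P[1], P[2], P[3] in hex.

Only C[3] changed, to 0x9. In ECB, a change in C_i affects only P_i. Decrypting the received ciphertext:
P[1]: D(K, 0xF) = 0x3.
P[2]: D(K, 0x9) = 0x0.
P[3]: D(K, 0x9) = 0x0.
Blocks that differ from the original plaintext: P[3].

P[1] = 0x3, P[2] = 0x0, P[3] = 0x0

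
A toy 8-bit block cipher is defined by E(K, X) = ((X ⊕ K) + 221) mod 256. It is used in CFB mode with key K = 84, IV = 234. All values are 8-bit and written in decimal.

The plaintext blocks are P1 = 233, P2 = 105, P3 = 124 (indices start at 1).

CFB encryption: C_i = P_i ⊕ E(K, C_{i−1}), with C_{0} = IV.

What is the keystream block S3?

C1: E(K, 234) = 155; 233 ⊕ 155 = 114.
C2: E(K, 114) = 3; 105 ⊕ 3 = 106.
C3: E(K, 106) = 27; 124 ⊕ 27 = 103.
So S3 = 27.

27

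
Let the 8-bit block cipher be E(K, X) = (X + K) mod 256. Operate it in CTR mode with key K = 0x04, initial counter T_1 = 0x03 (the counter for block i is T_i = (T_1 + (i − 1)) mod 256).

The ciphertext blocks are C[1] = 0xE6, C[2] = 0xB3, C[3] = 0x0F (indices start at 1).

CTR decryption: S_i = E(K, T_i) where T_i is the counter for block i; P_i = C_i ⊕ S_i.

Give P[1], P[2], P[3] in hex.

P[1] = 0xE1, P[2] = 0xBB, P[3] = 0x06

P[1]: T = 0x03, S = E(K, T) = 0x07; 0xE6 ⊕ 0x07 = 0xE1.
P[2]: T = 0x04, S = E(K, T) = 0x08; 0xB3 ⊕ 0x08 = 0xBB.
P[3]: T = 0x05, S = E(K, T) = 0x09; 0x0F ⊕ 0x09 = 0x06.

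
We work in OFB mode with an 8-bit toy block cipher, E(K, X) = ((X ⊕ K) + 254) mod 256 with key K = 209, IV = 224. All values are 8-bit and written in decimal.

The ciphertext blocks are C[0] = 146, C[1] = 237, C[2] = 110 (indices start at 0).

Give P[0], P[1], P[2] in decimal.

P[0] = 189, P[1] = 17, P[2] = 69

OFB decryption: S_i = E(K, S_{i−1}) with S_{−1} = IV; P_i = C_i ⊕ S_i.
P[0]: S = E(K, 224) = 47; 146 ⊕ 47 = 189.
P[1]: S = E(K, 47) = 252; 237 ⊕ 252 = 17.
P[2]: S = E(K, 252) = 43; 110 ⊕ 43 = 69.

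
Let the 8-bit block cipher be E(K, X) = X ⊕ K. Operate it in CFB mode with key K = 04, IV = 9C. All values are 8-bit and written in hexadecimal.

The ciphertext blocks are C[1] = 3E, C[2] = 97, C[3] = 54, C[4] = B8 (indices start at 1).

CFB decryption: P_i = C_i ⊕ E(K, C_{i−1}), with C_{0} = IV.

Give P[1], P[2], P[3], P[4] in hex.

P[1] = A6, P[2] = AD, P[3] = C7, P[4] = E8

P[1]: E(K, 9C) = 98; 3E ⊕ 98 = A6.
P[2]: E(K, 3E) = 3A; 97 ⊕ 3A = AD.
P[3]: E(K, 97) = 93; 54 ⊕ 93 = C7.
P[4]: E(K, 54) = 50; B8 ⊕ 50 = E8.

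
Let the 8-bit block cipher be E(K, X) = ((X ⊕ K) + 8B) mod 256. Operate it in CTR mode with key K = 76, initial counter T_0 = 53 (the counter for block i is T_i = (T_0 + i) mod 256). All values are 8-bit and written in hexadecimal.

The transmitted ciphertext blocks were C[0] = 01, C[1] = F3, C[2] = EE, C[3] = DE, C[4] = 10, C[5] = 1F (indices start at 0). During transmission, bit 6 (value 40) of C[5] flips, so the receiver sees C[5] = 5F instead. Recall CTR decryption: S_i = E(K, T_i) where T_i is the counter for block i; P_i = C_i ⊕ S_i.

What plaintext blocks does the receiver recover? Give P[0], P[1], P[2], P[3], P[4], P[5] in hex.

Only C[5] changed, to 5F. In CTR, a change in C_i flips the same bit in P_i only; the keystream is unaffected. Decrypting the received ciphertext:
P[0]: T = 53, S = E(K, T) = B0; 01 ⊕ B0 = B1.
P[1]: T = 54, S = E(K, T) = AD; F3 ⊕ AD = 5E.
P[2]: T = 55, S = E(K, T) = AE; EE ⊕ AE = 40.
P[3]: T = 56, S = E(K, T) = AB; DE ⊕ AB = 75.
P[4]: T = 57, S = E(K, T) = AC; 10 ⊕ AC = BC.
P[5]: T = 58, S = E(K, T) = B9; 5F ⊕ B9 = E6.
Blocks that differ from the original plaintext: P[5].

P[0] = B1, P[1] = 5E, P[2] = 40, P[3] = 75, P[4] = BC, P[5] = E6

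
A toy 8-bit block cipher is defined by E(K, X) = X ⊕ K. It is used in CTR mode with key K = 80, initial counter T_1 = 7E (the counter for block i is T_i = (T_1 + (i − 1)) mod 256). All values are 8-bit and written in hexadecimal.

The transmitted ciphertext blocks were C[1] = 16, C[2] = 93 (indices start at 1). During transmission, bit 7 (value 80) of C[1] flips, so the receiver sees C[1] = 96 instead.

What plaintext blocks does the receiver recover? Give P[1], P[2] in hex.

CTR decryption: S_i = E(K, T_i) where T_i is the counter for block i; P_i = C_i ⊕ S_i.
Only C[1] changed, to 96. In CTR, a change in C_i flips the same bit in P_i only; the keystream is unaffected. Decrypting the received ciphertext:
P[1]: T = 7E, S = E(K, T) = FE; 96 ⊕ FE = 68.
P[2]: T = 7F, S = E(K, T) = FF; 93 ⊕ FF = 6C.
Blocks that differ from the original plaintext: P[1].

P[1] = 68, P[2] = 6C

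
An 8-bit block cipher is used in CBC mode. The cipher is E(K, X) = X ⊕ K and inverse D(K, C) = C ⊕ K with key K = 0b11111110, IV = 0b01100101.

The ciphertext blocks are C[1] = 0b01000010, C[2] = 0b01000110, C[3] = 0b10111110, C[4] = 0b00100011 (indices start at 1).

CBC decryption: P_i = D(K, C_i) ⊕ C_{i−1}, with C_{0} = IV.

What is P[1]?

P[1]: D(K, 0b01000010) = 0b10111100; 0b10111100 ⊕ 0b01100101 = 0b11011001.

P[1] = 0b11011001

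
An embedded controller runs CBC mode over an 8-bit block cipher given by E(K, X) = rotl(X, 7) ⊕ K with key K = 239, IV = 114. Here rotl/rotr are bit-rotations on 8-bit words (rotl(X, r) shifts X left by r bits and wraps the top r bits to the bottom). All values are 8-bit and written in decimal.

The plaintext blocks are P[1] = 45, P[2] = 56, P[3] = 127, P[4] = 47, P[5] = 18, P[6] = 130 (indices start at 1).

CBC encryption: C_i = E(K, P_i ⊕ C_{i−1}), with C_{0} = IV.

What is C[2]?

C[1]: P[1] ⊕ 114 = 95; E(K, 95) = 64.
C[2]: P[2] ⊕ 64 = 120; E(K, 120) = 211.

C[2] = 211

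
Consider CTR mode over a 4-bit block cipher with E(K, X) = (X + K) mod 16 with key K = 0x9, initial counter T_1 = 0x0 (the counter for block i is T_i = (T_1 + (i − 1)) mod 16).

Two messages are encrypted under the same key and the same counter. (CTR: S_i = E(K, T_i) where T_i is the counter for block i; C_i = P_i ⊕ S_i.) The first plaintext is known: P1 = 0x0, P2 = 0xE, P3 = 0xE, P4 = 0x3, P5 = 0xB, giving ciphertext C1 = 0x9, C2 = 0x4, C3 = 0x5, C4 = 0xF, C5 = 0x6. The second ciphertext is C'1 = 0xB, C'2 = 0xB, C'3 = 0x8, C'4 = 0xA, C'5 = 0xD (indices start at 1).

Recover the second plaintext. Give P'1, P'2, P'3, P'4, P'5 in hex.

P'1 = 0x2, P'2 = 0x1, P'3 = 0x3, P'4 = 0x6, P'5 = 0x0

In CTR with a reused counter, both messages share the same keystream S_i, so C_i ⊕ C'_i = P_i ⊕ P'_i and thus P'_i = P_i ⊕ C_i ⊕ C'_i.
P'1: 0x0 ⊕ 0x9 ⊕ 0xB = 0x2.
P'2: 0xE ⊕ 0x4 ⊕ 0xB = 0x1.
P'3: 0xE ⊕ 0x5 ⊕ 0x8 = 0x3.
P'4: 0x3 ⊕ 0xF ⊕ 0xA = 0x6.
P'5: 0xB ⊕ 0x6 ⊕ 0xD = 0x0.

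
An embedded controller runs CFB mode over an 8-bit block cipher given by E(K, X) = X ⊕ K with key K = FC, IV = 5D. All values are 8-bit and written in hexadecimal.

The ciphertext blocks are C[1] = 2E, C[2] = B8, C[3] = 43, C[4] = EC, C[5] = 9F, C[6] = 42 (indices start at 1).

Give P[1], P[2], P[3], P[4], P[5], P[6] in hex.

CFB decryption: P_i = C_i ⊕ E(K, C_{i−1}), with C_{0} = IV.
P[1]: E(K, 5D) = A1; 2E ⊕ A1 = 8F.
P[2]: E(K, 2E) = D2; B8 ⊕ D2 = 6A.
P[3]: E(K, B8) = 44; 43 ⊕ 44 = 07.
P[4]: E(K, 43) = BF; EC ⊕ BF = 53.
P[5]: E(K, EC) = 10; 9F ⊕ 10 = 8F.
P[6]: E(K, 9F) = 63; 42 ⊕ 63 = 21.

P[1] = 8F, P[2] = 6A, P[3] = 07, P[4] = 53, P[5] = 8F, P[6] = 21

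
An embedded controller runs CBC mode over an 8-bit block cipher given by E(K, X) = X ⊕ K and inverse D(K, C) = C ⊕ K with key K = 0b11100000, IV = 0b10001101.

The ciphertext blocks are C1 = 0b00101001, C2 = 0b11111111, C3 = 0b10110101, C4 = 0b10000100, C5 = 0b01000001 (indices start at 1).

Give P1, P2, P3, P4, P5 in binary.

CBC decryption: P_i = D(K, C_i) ⊕ C_{i−1}, with C_{0} = IV.
P1: D(K, 0b00101001) = 0b11001001; 0b11001001 ⊕ 0b10001101 = 0b01000100.
P2: D(K, 0b11111111) = 0b00011111; 0b00011111 ⊕ 0b00101001 = 0b00110110.
P3: D(K, 0b10110101) = 0b01010101; 0b01010101 ⊕ 0b11111111 = 0b10101010.
P4: D(K, 0b10000100) = 0b01100100; 0b01100100 ⊕ 0b10110101 = 0b11010001.
P5: D(K, 0b01000001) = 0b10100001; 0b10100001 ⊕ 0b10000100 = 0b00100101.

P1 = 0b01000100, P2 = 0b00110110, P3 = 0b10101010, P4 = 0b11010001, P5 = 0b00100101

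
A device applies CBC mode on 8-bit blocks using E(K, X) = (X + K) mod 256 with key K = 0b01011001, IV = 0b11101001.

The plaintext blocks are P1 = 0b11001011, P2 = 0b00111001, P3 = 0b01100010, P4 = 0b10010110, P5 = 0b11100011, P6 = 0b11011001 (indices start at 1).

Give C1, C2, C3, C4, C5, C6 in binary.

C1 = 0b01111011, C2 = 0b10011011, C3 = 0b01010010, C4 = 0b00011101, C5 = 0b01010111, C6 = 0b11100111

CBC encryption: C_i = E(K, P_i ⊕ C_{i−1}), with C_{0} = IV.
C1: P1 ⊕ 0b11101001 = 0b00100010; E(K, 0b00100010) = 0b01111011.
C2: P2 ⊕ 0b01111011 = 0b01000010; E(K, 0b01000010) = 0b10011011.
C3: P3 ⊕ 0b10011011 = 0b11111001; E(K, 0b11111001) = 0b01010010.
C4: P4 ⊕ 0b01010010 = 0b11000100; E(K, 0b11000100) = 0b00011101.
C5: P5 ⊕ 0b00011101 = 0b11111110; E(K, 0b11111110) = 0b01010111.
C6: P6 ⊕ 0b01010111 = 0b10001110; E(K, 0b10001110) = 0b11100111.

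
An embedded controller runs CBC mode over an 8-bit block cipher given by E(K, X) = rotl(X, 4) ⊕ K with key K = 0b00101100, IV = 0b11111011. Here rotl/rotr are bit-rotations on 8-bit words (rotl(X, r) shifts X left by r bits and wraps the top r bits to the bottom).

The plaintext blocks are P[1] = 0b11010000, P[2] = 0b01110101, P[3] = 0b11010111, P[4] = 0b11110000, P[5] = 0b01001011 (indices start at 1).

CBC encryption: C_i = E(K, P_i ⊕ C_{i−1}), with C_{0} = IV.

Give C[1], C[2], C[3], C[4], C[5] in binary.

C[1]: P[1] ⊕ 0b11111011 = 0b00101011; E(K, 0b00101011) = 0b10011110.
C[2]: P[2] ⊕ 0b10011110 = 0b11101011; E(K, 0b11101011) = 0b10010010.
C[3]: P[3] ⊕ 0b10010010 = 0b01000101; E(K, 0b01000101) = 0b01111000.
C[4]: P[4] ⊕ 0b01111000 = 0b10001000; E(K, 0b10001000) = 0b10100100.
C[5]: P[5] ⊕ 0b10100100 = 0b11101111; E(K, 0b11101111) = 0b11010010.

C[1] = 0b10011110, C[2] = 0b10010010, C[3] = 0b01111000, C[4] = 0b10100100, C[5] = 0b11010010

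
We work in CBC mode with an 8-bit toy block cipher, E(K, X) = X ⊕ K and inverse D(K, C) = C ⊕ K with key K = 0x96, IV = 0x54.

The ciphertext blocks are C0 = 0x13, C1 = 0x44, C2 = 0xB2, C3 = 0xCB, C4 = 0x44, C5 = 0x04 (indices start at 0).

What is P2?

P2 = 0x60

CBC decryption: P_i = D(K, C_i) ⊕ C_{i−1}, with C_{−1} = IV.
P2: D(K, 0xB2) = 0x24; 0x24 ⊕ 0x44 = 0x60.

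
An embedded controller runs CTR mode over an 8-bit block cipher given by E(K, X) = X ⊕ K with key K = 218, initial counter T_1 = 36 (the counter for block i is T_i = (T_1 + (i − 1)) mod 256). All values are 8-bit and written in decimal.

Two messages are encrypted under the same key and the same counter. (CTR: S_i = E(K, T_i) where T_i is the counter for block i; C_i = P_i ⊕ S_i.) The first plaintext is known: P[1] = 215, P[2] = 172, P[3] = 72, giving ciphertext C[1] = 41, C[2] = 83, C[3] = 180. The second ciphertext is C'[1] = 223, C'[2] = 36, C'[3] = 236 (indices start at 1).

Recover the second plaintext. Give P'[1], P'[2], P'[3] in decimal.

In CTR with a reused counter, both messages share the same keystream S_i, so C_i ⊕ C'_i = P_i ⊕ P'_i and thus P'_i = P_i ⊕ C_i ⊕ C'_i.
P'[1]: 215 ⊕ 41 ⊕ 223 = 33.
P'[2]: 172 ⊕ 83 ⊕ 36 = 219.
P'[3]: 72 ⊕ 180 ⊕ 236 = 16.

P'[1] = 33, P'[2] = 219, P'[3] = 16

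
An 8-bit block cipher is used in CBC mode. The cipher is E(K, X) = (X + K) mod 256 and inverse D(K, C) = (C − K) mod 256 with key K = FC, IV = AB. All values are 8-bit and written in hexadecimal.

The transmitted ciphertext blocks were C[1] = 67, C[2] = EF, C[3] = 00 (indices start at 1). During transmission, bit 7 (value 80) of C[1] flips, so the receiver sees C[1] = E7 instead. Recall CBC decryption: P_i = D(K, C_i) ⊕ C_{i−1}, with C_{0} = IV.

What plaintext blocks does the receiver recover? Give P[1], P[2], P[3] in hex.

P[1] = 40, P[2] = 14, P[3] = EB

Only C[1] changed, to E7. In CBC, a change in C_i garbles P_i and flips the same bit in P_{i+1}. Decrypting the received ciphertext:
P[1]: D(K, E7) = EB; EB ⊕ AB = 40.
P[2]: D(K, EF) = F3; F3 ⊕ E7 = 14.
P[3]: D(K, 00) = 04; 04 ⊕ EF = EB.
Blocks that differ from the original plaintext: P[1], P[2].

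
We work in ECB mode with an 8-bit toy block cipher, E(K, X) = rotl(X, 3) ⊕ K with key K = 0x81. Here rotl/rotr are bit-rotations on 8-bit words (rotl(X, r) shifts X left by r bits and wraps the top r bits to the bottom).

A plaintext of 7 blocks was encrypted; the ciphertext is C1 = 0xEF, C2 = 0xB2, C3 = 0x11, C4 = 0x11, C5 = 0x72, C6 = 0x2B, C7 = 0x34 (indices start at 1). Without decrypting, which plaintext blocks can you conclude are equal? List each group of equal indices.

P3 = P4

ECB encrypts each block independently with the same key, so equal ciphertext blocks imply equal plaintext blocks.
C3 = C4 = 0x11, so P3 = P4.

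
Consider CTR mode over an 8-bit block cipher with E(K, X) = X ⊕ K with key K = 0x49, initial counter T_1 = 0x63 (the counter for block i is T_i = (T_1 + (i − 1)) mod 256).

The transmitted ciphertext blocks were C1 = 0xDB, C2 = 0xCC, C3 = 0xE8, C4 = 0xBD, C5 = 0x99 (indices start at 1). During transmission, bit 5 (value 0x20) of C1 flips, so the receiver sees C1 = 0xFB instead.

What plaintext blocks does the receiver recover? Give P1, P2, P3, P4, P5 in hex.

P1 = 0xD1, P2 = 0xE1, P3 = 0xC4, P4 = 0x92, P5 = 0xB7

CTR decryption: S_i = E(K, T_i) where T_i is the counter for block i; P_i = C_i ⊕ S_i.
Only C1 changed, to 0xFB. In CTR, a change in C_i flips the same bit in P_i only; the keystream is unaffected. Decrypting the received ciphertext:
P1: T = 0x63, S = E(K, T) = 0x2A; 0xFB ⊕ 0x2A = 0xD1.
P2: T = 0x64, S = E(K, T) = 0x2D; 0xCC ⊕ 0x2D = 0xE1.
P3: T = 0x65, S = E(K, T) = 0x2C; 0xE8 ⊕ 0x2C = 0xC4.
P4: T = 0x66, S = E(K, T) = 0x2F; 0xBD ⊕ 0x2F = 0x92.
P5: T = 0x67, S = E(K, T) = 0x2E; 0x99 ⊕ 0x2E = 0xB7.
Blocks that differ from the original plaintext: P1.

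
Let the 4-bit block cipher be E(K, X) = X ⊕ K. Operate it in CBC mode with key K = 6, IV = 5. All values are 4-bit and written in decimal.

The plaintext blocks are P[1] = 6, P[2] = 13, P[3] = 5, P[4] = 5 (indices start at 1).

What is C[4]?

C[4] = 14

CBC encryption: C_i = E(K, P_i ⊕ C_{i−1}), with C_{0} = IV.
C[1]: P[1] ⊕ 5 = 3; E(K, 3) = 5.
C[2]: P[2] ⊕ 5 = 8; E(K, 8) = 14.
C[3]: P[3] ⊕ 14 = 11; E(K, 11) = 13.
C[4]: P[4] ⊕ 13 = 8; E(K, 8) = 14.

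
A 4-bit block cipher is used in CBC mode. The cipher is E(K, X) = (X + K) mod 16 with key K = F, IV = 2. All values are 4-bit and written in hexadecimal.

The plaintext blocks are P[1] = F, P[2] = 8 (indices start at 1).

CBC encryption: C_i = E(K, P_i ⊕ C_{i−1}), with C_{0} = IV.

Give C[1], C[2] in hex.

C[1]: P[1] ⊕ 2 = D; E(K, D) = C.
C[2]: P[2] ⊕ C = 4; E(K, 4) = 3.

C[1] = C, C[2] = 3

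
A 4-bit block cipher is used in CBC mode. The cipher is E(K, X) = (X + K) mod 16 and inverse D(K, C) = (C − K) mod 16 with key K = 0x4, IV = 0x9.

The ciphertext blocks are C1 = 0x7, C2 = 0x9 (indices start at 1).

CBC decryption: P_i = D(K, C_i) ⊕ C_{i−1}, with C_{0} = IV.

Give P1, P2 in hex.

P1: D(K, 0x7) = 0x3; 0x3 ⊕ 0x9 = 0xA.
P2: D(K, 0x9) = 0x5; 0x5 ⊕ 0x7 = 0x2.

P1 = 0xA, P2 = 0x2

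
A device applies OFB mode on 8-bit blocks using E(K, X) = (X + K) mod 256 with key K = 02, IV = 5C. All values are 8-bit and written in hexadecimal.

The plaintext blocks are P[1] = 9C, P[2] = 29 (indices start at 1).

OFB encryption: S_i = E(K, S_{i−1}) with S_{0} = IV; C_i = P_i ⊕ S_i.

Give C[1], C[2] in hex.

C[1]: S = E(K, 5C) = 5E; 9C ⊕ 5E = C2.
C[2]: S = E(K, 5E) = 60; 29 ⊕ 60 = 49.

C[1] = C2, C[2] = 49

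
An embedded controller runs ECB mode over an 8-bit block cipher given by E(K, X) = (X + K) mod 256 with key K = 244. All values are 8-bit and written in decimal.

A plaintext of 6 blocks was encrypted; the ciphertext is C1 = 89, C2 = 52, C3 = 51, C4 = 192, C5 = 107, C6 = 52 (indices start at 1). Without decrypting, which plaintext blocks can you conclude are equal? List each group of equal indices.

ECB encrypts each block independently with the same key, so equal ciphertext blocks imply equal plaintext blocks.
C2 = C6 = 52, so P2 = P6.

P2 = P6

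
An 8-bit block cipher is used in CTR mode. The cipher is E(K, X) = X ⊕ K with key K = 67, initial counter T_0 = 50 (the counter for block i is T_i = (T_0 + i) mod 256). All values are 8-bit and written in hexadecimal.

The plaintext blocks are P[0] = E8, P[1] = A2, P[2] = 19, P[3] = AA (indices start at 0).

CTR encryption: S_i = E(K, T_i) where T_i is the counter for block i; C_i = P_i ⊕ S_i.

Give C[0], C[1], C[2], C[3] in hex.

C[0] = DF, C[1] = 94, C[2] = 2C, C[3] = 9E

C[0]: T = 50, S = E(K, T) = 37; E8 ⊕ 37 = DF.
C[1]: T = 51, S = E(K, T) = 36; A2 ⊕ 36 = 94.
C[2]: T = 52, S = E(K, T) = 35; 19 ⊕ 35 = 2C.
C[3]: T = 53, S = E(K, T) = 34; AA ⊕ 34 = 9E.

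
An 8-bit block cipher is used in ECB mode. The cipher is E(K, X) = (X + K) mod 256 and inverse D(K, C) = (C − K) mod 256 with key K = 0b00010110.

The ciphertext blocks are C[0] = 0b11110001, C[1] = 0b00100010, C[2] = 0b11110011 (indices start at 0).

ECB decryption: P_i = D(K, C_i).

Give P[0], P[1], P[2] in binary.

P[0] = 0b11011011, P[1] = 0b00001100, P[2] = 0b11011101

P[0]: D(K, 0b11110001) = 0b11011011.
P[1]: D(K, 0b00100010) = 0b00001100.
P[2]: D(K, 0b11110011) = 0b11011101.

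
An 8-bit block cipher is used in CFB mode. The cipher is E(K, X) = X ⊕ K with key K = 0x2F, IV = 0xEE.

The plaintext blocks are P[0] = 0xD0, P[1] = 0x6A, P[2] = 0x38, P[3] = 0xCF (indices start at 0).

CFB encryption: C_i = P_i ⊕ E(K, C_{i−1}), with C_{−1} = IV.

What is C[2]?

C[2] = 0x43

C[0]: E(K, 0xEE) = 0xC1; 0xD0 ⊕ 0xC1 = 0x11.
C[1]: E(K, 0x11) = 0x3E; 0x6A ⊕ 0x3E = 0x54.
C[2]: E(K, 0x54) = 0x7B; 0x38 ⊕ 0x7B = 0x43.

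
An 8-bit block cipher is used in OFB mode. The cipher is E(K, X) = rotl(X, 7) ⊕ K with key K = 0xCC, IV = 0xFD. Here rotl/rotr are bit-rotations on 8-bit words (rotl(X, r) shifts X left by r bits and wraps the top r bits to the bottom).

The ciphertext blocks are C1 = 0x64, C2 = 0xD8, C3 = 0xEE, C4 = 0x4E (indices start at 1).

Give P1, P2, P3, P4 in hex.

P1 = 0x56, P2 = 0x0D, P3 = 0xC8, P4 = 0x91

OFB decryption: S_i = E(K, S_{i−1}) with S_{0} = IV; P_i = C_i ⊕ S_i.
P1: S = E(K, 0xFD) = 0x32; 0x64 ⊕ 0x32 = 0x56.
P2: S = E(K, 0x32) = 0xD5; 0xD8 ⊕ 0xD5 = 0x0D.
P3: S = E(K, 0xD5) = 0x26; 0xEE ⊕ 0x26 = 0xC8.
P4: S = E(K, 0x26) = 0xDF; 0x4E ⊕ 0xDF = 0x91.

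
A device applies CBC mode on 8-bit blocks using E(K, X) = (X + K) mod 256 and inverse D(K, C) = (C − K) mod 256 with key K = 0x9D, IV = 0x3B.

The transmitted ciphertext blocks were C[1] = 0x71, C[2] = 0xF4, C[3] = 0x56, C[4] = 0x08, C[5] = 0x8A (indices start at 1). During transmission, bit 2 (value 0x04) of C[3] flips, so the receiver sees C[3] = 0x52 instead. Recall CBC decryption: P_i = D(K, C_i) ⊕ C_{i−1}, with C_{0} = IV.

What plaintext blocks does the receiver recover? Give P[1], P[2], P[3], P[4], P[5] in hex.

P[1] = 0xEF, P[2] = 0x26, P[3] = 0x41, P[4] = 0x39, P[5] = 0xE5

Only C[3] changed, to 0x52. In CBC, a change in C_i garbles P_i and flips the same bit in P_{i+1}. Decrypting the received ciphertext:
P[1]: D(K, 0x71) = 0xD4; 0xD4 ⊕ 0x3B = 0xEF.
P[2]: D(K, 0xF4) = 0x57; 0x57 ⊕ 0x71 = 0x26.
P[3]: D(K, 0x52) = 0xB5; 0xB5 ⊕ 0xF4 = 0x41.
P[4]: D(K, 0x08) = 0x6B; 0x6B ⊕ 0x52 = 0x39.
P[5]: D(K, 0x8A) = 0xED; 0xED ⊕ 0x08 = 0xE5.
Blocks that differ from the original plaintext: P[3], P[4].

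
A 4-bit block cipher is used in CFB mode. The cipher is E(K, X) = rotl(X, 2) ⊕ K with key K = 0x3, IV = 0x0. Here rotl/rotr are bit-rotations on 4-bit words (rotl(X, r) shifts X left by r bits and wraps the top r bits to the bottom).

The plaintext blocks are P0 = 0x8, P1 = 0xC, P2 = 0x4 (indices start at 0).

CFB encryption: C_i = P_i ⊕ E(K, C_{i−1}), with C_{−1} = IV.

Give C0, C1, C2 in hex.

C0: E(K, 0x0) = 0x3; 0x8 ⊕ 0x3 = 0xB.
C1: E(K, 0xB) = 0xD; 0xC ⊕ 0xD = 0x1.
C2: E(K, 0x1) = 0x7; 0x4 ⊕ 0x7 = 0x3.

C0 = 0xB, C1 = 0x1, C2 = 0x3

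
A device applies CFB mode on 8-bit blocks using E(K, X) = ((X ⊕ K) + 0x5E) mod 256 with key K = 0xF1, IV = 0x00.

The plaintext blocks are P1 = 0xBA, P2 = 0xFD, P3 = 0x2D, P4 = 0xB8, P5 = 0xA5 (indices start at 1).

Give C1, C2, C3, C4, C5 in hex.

C1 = 0xF5, C2 = 0x9F, C3 = 0xE1, C4 = 0xD6, C5 = 0x20

CFB encryption: C_i = P_i ⊕ E(K, C_{i−1}), with C_{0} = IV.
C1: E(K, 0x00) = 0x4F; 0xBA ⊕ 0x4F = 0xF5.
C2: E(K, 0xF5) = 0x62; 0xFD ⊕ 0x62 = 0x9F.
C3: E(K, 0x9F) = 0xCC; 0x2D ⊕ 0xCC = 0xE1.
C4: E(K, 0xE1) = 0x6E; 0xB8 ⊕ 0x6E = 0xD6.
C5: E(K, 0xD6) = 0x85; 0xA5 ⊕ 0x85 = 0x20.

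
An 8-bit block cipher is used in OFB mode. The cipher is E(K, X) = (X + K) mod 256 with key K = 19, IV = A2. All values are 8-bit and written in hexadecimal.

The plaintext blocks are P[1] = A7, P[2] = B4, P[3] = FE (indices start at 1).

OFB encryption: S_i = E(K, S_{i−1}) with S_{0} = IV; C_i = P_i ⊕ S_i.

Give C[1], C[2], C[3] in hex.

C[1] = 1C, C[2] = 60, C[3] = 13

C[1]: S = E(K, A2) = BB; A7 ⊕ BB = 1C.
C[2]: S = E(K, BB) = D4; B4 ⊕ D4 = 60.
C[3]: S = E(K, D4) = ED; FE ⊕ ED = 13.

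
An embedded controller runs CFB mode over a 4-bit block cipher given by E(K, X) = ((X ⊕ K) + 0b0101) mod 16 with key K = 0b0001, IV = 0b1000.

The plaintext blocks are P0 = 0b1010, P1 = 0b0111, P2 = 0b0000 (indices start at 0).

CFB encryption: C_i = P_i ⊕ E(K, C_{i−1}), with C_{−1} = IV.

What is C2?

C0: E(K, 0b1000) = 0b1110; 0b1010 ⊕ 0b1110 = 0b0100.
C1: E(K, 0b0100) = 0b1010; 0b0111 ⊕ 0b1010 = 0b1101.
C2: E(K, 0b1101) = 0b0001; 0b0000 ⊕ 0b0001 = 0b0001.

C2 = 0b0001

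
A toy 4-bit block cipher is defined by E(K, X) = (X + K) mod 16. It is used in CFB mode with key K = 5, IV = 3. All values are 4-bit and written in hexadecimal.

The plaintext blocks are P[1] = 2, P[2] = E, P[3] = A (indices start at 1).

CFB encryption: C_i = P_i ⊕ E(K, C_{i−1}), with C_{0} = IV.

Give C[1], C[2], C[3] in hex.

C[1]: E(K, 3) = 8; 2 ⊕ 8 = A.
C[2]: E(K, A) = F; E ⊕ F = 1.
C[3]: E(K, 1) = 6; A ⊕ 6 = C.

C[1] = A, C[2] = 1, C[3] = C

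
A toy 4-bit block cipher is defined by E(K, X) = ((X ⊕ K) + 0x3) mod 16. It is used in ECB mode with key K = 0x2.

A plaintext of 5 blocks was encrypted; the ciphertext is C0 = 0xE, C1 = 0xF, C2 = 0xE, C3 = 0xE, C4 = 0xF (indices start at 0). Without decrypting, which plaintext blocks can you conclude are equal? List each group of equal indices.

P0 = P2 = P3; P1 = P4

ECB encrypts each block independently with the same key, so equal ciphertext blocks imply equal plaintext blocks.
C0 = C2 = C3 = 0xE, so P0 = P2 = P3.
C1 = C4 = 0xF, so P1 = P4.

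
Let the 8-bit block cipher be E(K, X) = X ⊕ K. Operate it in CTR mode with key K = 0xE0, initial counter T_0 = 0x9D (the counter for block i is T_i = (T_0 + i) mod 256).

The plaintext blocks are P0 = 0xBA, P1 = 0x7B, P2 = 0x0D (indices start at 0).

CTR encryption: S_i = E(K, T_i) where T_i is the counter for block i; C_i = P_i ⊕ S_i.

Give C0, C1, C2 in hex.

C0: T = 0x9D, S = E(K, T) = 0x7D; 0xBA ⊕ 0x7D = 0xC7.
C1: T = 0x9E, S = E(K, T) = 0x7E; 0x7B ⊕ 0x7E = 0x05.
C2: T = 0x9F, S = E(K, T) = 0x7F; 0x0D ⊕ 0x7F = 0x72.

C0 = 0xC7, C1 = 0x05, C2 = 0x72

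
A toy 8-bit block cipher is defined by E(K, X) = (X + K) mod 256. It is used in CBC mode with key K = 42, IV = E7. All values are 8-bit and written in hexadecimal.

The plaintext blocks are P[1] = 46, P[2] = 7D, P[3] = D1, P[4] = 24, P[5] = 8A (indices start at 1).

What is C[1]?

CBC encryption: C_i = E(K, P_i ⊕ C_{i−1}), with C_{0} = IV.
C[1]: P[1] ⊕ E7 = A1; E(K, A1) = E3.

C[1] = E3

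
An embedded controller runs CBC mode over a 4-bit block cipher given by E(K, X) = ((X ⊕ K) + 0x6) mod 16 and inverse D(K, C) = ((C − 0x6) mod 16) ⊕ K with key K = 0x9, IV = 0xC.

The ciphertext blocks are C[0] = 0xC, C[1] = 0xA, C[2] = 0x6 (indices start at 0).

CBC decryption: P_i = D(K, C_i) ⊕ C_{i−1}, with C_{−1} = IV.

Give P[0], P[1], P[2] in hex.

P[0]: D(K, 0xC) = 0xF; 0xF ⊕ 0xC = 0x3.
P[1]: D(K, 0xA) = 0xD; 0xD ⊕ 0xC = 0x1.
P[2]: D(K, 0x6) = 0x9; 0x9 ⊕ 0xA = 0x3.

P[0] = 0x3, P[1] = 0x1, P[2] = 0x3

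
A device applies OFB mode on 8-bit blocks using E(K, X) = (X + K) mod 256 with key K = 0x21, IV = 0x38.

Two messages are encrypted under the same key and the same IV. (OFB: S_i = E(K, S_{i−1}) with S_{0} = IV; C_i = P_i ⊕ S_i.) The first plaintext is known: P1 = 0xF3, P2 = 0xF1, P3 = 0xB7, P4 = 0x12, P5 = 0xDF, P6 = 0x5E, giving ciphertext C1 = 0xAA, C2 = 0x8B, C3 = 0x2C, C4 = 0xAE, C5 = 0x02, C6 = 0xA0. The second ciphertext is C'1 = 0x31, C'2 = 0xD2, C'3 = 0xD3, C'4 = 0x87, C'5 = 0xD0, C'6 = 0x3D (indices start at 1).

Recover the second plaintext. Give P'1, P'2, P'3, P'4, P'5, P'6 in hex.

In OFB with a reused IV, both messages share the same keystream S_i, so C_i ⊕ C'_i = P_i ⊕ P'_i and thus P'_i = P_i ⊕ C_i ⊕ C'_i.
P'1: 0xF3 ⊕ 0xAA ⊕ 0x31 = 0x68.
P'2: 0xF1 ⊕ 0x8B ⊕ 0xD2 = 0xA8.
P'3: 0xB7 ⊕ 0x2C ⊕ 0xD3 = 0x48.
P'4: 0x12 ⊕ 0xAE ⊕ 0x87 = 0x3B.
P'5: 0xDF ⊕ 0x02 ⊕ 0xD0 = 0x0D.
P'6: 0x5E ⊕ 0xA0 ⊕ 0x3D = 0xC3.

P'1 = 0x68, P'2 = 0xA8, P'3 = 0x48, P'4 = 0x3B, P'5 = 0x0D, P'6 = 0xC3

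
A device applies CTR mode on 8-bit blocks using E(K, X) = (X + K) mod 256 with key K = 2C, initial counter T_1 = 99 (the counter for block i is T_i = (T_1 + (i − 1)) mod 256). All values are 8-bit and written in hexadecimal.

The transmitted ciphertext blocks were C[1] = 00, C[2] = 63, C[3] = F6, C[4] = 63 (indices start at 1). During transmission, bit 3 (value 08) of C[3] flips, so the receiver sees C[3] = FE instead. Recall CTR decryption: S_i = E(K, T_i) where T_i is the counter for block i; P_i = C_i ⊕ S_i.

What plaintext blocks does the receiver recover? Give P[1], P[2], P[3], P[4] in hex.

P[1] = C5, P[2] = A5, P[3] = 39, P[4] = AB

Only C[3] changed, to FE. In CTR, a change in C_i flips the same bit in P_i only; the keystream is unaffected. Decrypting the received ciphertext:
P[1]: T = 99, S = E(K, T) = C5; 00 ⊕ C5 = C5.
P[2]: T = 9A, S = E(K, T) = C6; 63 ⊕ C6 = A5.
P[3]: T = 9B, S = E(K, T) = C7; FE ⊕ C7 = 39.
P[4]: T = 9C, S = E(K, T) = C8; 63 ⊕ C8 = AB.
Blocks that differ from the original plaintext: P[3].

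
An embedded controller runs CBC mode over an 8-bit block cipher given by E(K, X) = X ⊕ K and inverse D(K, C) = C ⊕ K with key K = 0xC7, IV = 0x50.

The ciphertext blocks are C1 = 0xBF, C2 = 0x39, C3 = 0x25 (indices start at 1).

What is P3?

P3 = 0xDB

CBC decryption: P_i = D(K, C_i) ⊕ C_{i−1}, with C_{0} = IV.
P3: D(K, 0x25) = 0xE2; 0xE2 ⊕ 0x39 = 0xDB.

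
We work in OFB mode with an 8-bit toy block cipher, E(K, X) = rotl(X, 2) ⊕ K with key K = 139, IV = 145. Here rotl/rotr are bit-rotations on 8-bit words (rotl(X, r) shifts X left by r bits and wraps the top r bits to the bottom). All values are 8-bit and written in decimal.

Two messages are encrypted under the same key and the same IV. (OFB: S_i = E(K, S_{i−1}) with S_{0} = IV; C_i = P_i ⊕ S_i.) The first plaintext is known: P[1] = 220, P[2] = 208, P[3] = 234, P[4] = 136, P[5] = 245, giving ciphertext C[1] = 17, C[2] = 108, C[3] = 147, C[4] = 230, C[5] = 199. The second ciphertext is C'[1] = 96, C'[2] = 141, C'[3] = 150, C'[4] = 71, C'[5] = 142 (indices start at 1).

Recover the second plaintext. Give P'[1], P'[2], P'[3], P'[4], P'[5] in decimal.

P'[1] = 173, P'[2] = 49, P'[3] = 239, P'[4] = 41, P'[5] = 188

In OFB with a reused IV, both messages share the same keystream S_i, so C_i ⊕ C'_i = P_i ⊕ P'_i and thus P'_i = P_i ⊕ C_i ⊕ C'_i.
P'[1]: 220 ⊕ 17 ⊕ 96 = 173.
P'[2]: 208 ⊕ 108 ⊕ 141 = 49.
P'[3]: 234 ⊕ 147 ⊕ 150 = 239.
P'[4]: 136 ⊕ 230 ⊕ 71 = 41.
P'[5]: 245 ⊕ 199 ⊕ 142 = 188.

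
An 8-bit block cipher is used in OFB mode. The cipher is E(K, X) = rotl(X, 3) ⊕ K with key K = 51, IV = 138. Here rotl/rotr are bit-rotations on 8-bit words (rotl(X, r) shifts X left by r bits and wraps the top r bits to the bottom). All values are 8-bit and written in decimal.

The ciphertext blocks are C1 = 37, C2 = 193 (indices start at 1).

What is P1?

OFB decryption: S_i = E(K, S_{i−1}) with S_{0} = IV; P_i = C_i ⊕ S_i.
P1: S = E(K, 138) = 103; 37 ⊕ 103 = 66.

P1 = 66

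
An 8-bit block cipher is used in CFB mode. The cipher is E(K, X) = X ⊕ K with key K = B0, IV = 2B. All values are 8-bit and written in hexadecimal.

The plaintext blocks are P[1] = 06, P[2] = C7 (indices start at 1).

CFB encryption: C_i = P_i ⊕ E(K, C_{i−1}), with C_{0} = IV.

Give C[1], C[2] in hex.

C[1]: E(K, 2B) = 9B; 06 ⊕ 9B = 9D.
C[2]: E(K, 9D) = 2D; C7 ⊕ 2D = EA.

C[1] = 9D, C[2] = EA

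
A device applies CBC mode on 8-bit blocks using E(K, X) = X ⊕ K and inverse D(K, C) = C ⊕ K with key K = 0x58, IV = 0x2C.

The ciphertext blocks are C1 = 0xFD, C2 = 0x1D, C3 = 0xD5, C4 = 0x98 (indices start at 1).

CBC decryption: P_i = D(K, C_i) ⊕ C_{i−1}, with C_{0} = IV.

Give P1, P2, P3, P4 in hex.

P1: D(K, 0xFD) = 0xA5; 0xA5 ⊕ 0x2C = 0x89.
P2: D(K, 0x1D) = 0x45; 0x45 ⊕ 0xFD = 0xB8.
P3: D(K, 0xD5) = 0x8D; 0x8D ⊕ 0x1D = 0x90.
P4: D(K, 0x98) = 0xC0; 0xC0 ⊕ 0xD5 = 0x15.

P1 = 0x89, P2 = 0xB8, P3 = 0x90, P4 = 0x15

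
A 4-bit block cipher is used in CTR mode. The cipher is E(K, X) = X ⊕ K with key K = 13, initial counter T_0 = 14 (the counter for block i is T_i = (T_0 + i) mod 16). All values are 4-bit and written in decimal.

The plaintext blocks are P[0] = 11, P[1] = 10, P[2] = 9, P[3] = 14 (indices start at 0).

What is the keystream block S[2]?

13

CTR encryption: S_i = E(K, T_i) where T_i is the counter for block i; C_i = P_i ⊕ S_i.
C[0]: T = 14, S = E(K, T) = 3; 11 ⊕ 3 = 8.
C[1]: T = 15, S = E(K, T) = 2; 10 ⊕ 2 = 8.
C[2]: T = 0, S = E(K, T) = 13; 9 ⊕ 13 = 4.
So S[2] = 13.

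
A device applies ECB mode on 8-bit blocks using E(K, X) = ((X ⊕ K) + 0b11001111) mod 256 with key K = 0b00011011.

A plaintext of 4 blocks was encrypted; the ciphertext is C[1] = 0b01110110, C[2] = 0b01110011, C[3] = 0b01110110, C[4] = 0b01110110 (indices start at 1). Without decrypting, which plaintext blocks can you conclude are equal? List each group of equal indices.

ECB encrypts each block independently with the same key, so equal ciphertext blocks imply equal plaintext blocks.
C[1] = C[3] = C[4] = 0b01110110, so P[1] = P[3] = P[4].

P[1] = P[3] = P[4]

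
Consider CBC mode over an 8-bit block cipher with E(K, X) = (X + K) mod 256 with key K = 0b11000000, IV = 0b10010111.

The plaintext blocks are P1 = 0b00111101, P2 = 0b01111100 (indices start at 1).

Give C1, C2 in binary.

C1 = 0b01101010, C2 = 0b11010110

CBC encryption: C_i = E(K, P_i ⊕ C_{i−1}), with C_{0} = IV.
C1: P1 ⊕ 0b10010111 = 0b10101010; E(K, 0b10101010) = 0b01101010.
C2: P2 ⊕ 0b01101010 = 0b00010110; E(K, 0b00010110) = 0b11010110.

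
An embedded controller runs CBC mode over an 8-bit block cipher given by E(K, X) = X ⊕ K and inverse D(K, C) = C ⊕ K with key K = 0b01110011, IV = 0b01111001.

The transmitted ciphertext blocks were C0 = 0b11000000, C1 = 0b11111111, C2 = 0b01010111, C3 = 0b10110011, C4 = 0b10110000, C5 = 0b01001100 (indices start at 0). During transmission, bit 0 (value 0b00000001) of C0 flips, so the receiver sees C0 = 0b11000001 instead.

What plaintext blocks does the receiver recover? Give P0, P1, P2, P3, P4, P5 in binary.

P0 = 0b11001011, P1 = 0b01001101, P2 = 0b11011011, P3 = 0b10010111, P4 = 0b01110000, P5 = 0b10001111

CBC decryption: P_i = D(K, C_i) ⊕ C_{i−1}, with C_{−1} = IV.
Only C0 changed, to 0b11000001. In CBC, a change in C_i garbles P_i and flips the same bit in P_{i+1}. Decrypting the received ciphertext:
P0: D(K, 0b11000001) = 0b10110010; 0b10110010 ⊕ 0b01111001 = 0b11001011.
P1: D(K, 0b11111111) = 0b10001100; 0b10001100 ⊕ 0b11000001 = 0b01001101.
P2: D(K, 0b01010111) = 0b00100100; 0b00100100 ⊕ 0b11111111 = 0b11011011.
P3: D(K, 0b10110011) = 0b11000000; 0b11000000 ⊕ 0b01010111 = 0b10010111.
P4: D(K, 0b10110000) = 0b11000011; 0b11000011 ⊕ 0b10110011 = 0b01110000.
P5: D(K, 0b01001100) = 0b00111111; 0b00111111 ⊕ 0b10110000 = 0b10001111.
Blocks that differ from the original plaintext: P0, P1.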